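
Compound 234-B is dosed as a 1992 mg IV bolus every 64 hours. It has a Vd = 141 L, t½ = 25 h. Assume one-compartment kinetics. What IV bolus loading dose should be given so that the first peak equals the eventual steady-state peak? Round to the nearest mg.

f = (1/2)^(64/25) ≈ 0.169576; accumulation ratio R = 1/(1−f) ≈ 1.20420.
Loading dose to hit Cmax,ss on first dose: D_load = D_maint·R ≈ 1992 × 1.20420 ≈ 2398.77 mg.

2399 mg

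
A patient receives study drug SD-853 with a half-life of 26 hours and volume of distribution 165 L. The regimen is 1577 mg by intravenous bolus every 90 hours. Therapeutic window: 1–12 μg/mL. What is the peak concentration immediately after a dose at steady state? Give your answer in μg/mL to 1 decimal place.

Over one 90-h interval, 90/26 ≈ 3.4615 half-lives elapse, leaving f ≈ 0.0908 of each dose.
At steady state, accumulation factor R = 1/(1 − e^(−kτ)) ≈ 1.0999.
Each bolus raises the concentration by D/Vd = 1577/165 ≈ 9.558 μg/mL.
Steady-state peak Cmax,ss = C₀·R ≈ 9.558 × 1.0999 ≈ 10.513 μg/mL.
Peak 10.5 μg/mL vs MTC 12 μg/mL: below toxic threshold.

10.5 μg/mL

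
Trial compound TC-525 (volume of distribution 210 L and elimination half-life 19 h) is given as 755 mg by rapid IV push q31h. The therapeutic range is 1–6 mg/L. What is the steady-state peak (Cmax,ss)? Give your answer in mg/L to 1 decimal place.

k = ln2/t½ = ln2/19 ≈ 0.036481 h⁻¹; fraction remaining f = e^(−kτ) = e^(−0.036481×31) ≈ 0.3227.
At steady state, accumulation factor R = 1/(1 − e^(−kτ)) ≈ 1.4765.
Single-dose peak C₀ = D/Vd = 755/210 ≈ 3.595 mg/L.
Steady-state peak Cmax,ss = C₀·R ≈ 3.595 × 1.4765 ≈ 5.308 mg/L.
Peak 5.3 mg/L vs MTC 6 mg/L: below toxic threshold.

5.3 mg/L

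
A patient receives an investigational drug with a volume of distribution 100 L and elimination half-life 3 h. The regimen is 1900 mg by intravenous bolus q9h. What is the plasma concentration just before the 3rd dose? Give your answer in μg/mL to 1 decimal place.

f = (1/2)^(τ/t½) = (1/2)^(9/3) ≈ 0.1250.
C₀ = D/Vd = 1900/100 ≈ 19.000 μg/mL.
Before the 3rd dose, 2 doses have been given. Superposition: Cmin = C₀·(f + f²).
≈ 19.000 × (0.1250 + 0.0156) ≈ 19.000 × 0.1406 ≈ 2.671 μg/mL.

2.7 μg/mL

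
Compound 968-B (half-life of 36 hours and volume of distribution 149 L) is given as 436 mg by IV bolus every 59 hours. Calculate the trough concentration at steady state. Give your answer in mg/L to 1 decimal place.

τ/t½ = 59/36 ≈ 1.6389, so fraction remaining f = (1/2)^(59/36) ≈ 0.3211.
At steady state, accumulation factor R = 1/(1 − e^(−kτ)) ≈ 1.4730.
Single-dose peak C₀ = D/Vd = 436/149 ≈ 2.926 mg/L.
Steady-state peak Cmax,ss = C₀·R ≈ 2.926 × 1.4730 ≈ 4.310 mg/L.
Steady-state trough Cmin,ss = Cmax,ss·f ≈ 4.310 × 0.3211 ≈ 1.384 mg/L.

1.4 mg/L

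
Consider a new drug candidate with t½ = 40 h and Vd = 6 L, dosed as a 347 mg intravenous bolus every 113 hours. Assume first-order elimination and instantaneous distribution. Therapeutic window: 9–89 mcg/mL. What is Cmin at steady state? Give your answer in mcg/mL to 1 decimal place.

τ/t½ = 113/40 ≈ 2.825, so fraction remaining f = (1/2)^(113/40) ≈ 0.1411.
Accumulation ratio R = 1/(1 − f) ≈ 1/0.8589 ≈ 1.1643.
Single-dose peak C₀ = D/Vd = 347/6 ≈ 57.833 mcg/mL.
Cmax,ss = C₀/(1 − f) ≈ 57.833/0.8589 ≈ 67.334 mcg/mL.
Steady-state trough Cmin,ss = Cmax,ss·f ≈ 67.334 × 0.1411 ≈ 9.501 mcg/mL.
Trough 9.5 mcg/mL vs MEC 9 mcg/mL: adequate.

9.5 mcg/mL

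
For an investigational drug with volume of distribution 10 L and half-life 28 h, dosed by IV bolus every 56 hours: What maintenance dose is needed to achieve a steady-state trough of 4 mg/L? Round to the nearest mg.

τ/t½ = 56/28 ≈ 2, so f = (1/2)^(56/28) ≈ 0.250000.
Cmin,ss = (D/Vd)·f/(1−f), so D = Cmin,ss·Vd·(1−f)/f.
D = 4 × 10 × (1−f)/f ≈ 4 × 10 × 3.00000 ≈ 120.00 mg.

120 mg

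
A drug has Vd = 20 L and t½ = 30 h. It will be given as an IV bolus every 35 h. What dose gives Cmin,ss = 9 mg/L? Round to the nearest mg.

224 mg

τ/t½ = 35/30 ≈ 1.1667, so f = (1/2)^(35/30) ≈ 0.445449.
Cmin,ss = (D/Vd)·f/(1−f), so D = Cmin,ss·Vd·(1−f)/f.
D = 9 × 20 × (1−f)/f ≈ 9 × 20 × 1.24493 ≈ 224.09 mg.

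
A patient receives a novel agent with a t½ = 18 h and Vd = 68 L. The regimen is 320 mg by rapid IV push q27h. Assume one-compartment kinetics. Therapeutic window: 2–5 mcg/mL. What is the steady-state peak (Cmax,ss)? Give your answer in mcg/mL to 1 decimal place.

7.3 mcg/mL

k = ln2/t½ = ln2/18 ≈ 0.038508 h⁻¹; fraction remaining f = e^(−kτ) = e^(−0.038508×27) ≈ 0.3536.
At steady state, accumulation factor R = 1/(1 − e^(−kτ)) ≈ 1.5470.
Single-dose peak C₀ = D/Vd = 320/68 ≈ 4.706 mcg/mL.
Cmax,ss = C₀/(1 − f) ≈ 4.706/0.6464 ≈ 7.280 mcg/mL.
Peak 7.3 mcg/mL vs MTC 5 mcg/mL: exceeds toxic threshold.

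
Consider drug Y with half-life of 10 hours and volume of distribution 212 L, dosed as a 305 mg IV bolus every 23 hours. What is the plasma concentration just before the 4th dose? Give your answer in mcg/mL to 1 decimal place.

f = (1/2)^(τ/t½) = (1/2)^(23/10) ≈ 0.2031.
C₀ = D/Vd = 305/212 ≈ 1.439 mcg/mL.
Before the 4th dose, 3 doses have been given. Superposition: Cmin = C₀·(f + f² + … + f^3).
≈ 1.439 × (0.2031 + 0.0412 + 0.0084) ≈ 1.439 × 0.2527 ≈ 0.364 mcg/mL.

0.4 mcg/mL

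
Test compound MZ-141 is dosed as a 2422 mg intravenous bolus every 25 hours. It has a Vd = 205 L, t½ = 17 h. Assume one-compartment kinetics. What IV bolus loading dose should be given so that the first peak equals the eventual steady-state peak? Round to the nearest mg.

f = (1/2)^(25/17) ≈ 0.360835; accumulation ratio R = 1/(1−f) ≈ 1.56454.
Loading dose to hit Cmax,ss on first dose: D_load = D_maint·R ≈ 2422 × 1.56454 ≈ 3789.32 mg.

3789 mg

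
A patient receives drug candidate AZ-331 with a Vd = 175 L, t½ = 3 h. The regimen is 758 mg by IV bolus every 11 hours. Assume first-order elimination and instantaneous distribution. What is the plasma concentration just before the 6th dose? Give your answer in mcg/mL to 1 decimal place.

0.4 mcg/mL

f = (1/2)^(τ/t½) = (1/2)^(11/3) ≈ 0.0787.
C₀ = D/Vd = 758/175 ≈ 4.331 mcg/mL.
Before the 6th dose, 5 doses have been given. Superposition: Cmin = C₀·(f + f² + … + f^5).
≈ 4.331 × (0.0787 + 0.0062 + 0.0005 + 0.0000 + 0.0000) ≈ 4.331 × 0.0854 ≈ 0.370 mcg/mL.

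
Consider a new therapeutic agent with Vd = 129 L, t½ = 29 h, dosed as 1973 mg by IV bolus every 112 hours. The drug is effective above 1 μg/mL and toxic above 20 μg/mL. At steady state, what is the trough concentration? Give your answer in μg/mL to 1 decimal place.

k = ln2/t½ = ln2/29 ≈ 0.023902 h⁻¹; fraction remaining f = e^(−kτ) = e^(−0.023902×112) ≈ 0.0688.
At steady state, accumulation factor R = 1/(1 − e^(−kτ)) ≈ 1.0739.
Each bolus raises the concentration by D/Vd = 1973/129 ≈ 15.295 μg/mL.
Cmax,ss = C₀/(1 − f) ≈ 15.295/0.9312 ≈ 16.425 μg/mL.
One interval later, Cmin,ss = Cmax,ss·e^(−kτ) ≈ 16.425 × 0.0688 ≈ 1.130 μg/mL.
Trough 1.1 μg/mL vs MEC 1 μg/mL: adequate.

1.1 μg/mL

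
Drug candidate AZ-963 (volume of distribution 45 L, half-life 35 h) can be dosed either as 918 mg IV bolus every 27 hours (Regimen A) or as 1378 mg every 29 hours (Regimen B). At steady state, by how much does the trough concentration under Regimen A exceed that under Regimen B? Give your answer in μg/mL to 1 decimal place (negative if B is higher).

-10.6 μg/mL

Regimen A: f = (1/2)^(27/35) ≈ 0.5858; Cmin,ss = (918/45)·f/(1−f) ≈ 28.852 μg/mL.
Regimen B: f = (1/2)^(29/35) ≈ 0.5631; Cmin,ss = (1378/45)·f/(1−f) ≈ 39.468 μg/mL.
Difference ≈ 28.852 − 39.468 ≈ -10.616 μg/mL.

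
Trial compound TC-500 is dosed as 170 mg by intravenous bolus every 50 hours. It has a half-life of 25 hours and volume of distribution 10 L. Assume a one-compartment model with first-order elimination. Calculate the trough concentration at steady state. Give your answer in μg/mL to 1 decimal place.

5.7 μg/mL

τ = 50 h = 2 half-lives, so f = (1/2)^2 = 0.25.
Accumulation ratio R = 1/(1 − f) = 1/0.75 = 4/3.
Single-dose peak C₀ = D/Vd = 170/10 = 17 μg/mL.
Steady-state peak Cmax,ss = C₀·R = 17 × 4/3 ≈ 22.667 μg/mL.
Steady-state trough Cmin,ss = Cmax,ss·f ≈ 22.667 × 0.25 ≈ 5.667 μg/mL.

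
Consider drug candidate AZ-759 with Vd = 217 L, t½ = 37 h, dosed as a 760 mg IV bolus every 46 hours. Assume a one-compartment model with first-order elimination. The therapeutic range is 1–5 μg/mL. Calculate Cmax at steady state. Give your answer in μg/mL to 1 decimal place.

6.1 μg/mL

τ/t½ = 46/37 ≈ 1.2432, so fraction remaining f = (1/2)^(46/37) ≈ 0.4224.
Accumulation ratio R = 1/(1 − f) ≈ 1/0.5776 ≈ 1.7313.
Single-dose peak C₀ = D/Vd = 760/217 ≈ 3.502 μg/mL.
Steady-state peak Cmax,ss = C₀·R ≈ 3.502 × 1.7313 ≈ 6.063 μg/mL.
Peak 6.1 μg/mL vs MTC 5 μg/mL: exceeds toxic threshold.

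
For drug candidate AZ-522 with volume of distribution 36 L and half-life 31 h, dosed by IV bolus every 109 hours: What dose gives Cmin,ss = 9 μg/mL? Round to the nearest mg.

3383 mg

τ/t½ = 109/31 ≈ 3.5161, so f = (1/2)^(109/31) ≈ 0.087406.
Cmin,ss = (D/Vd)·f/(1−f), so D = Cmin,ss·Vd·(1−f)/f.
D = 9 × 36 × (1−f)/f ≈ 9 × 36 × 10.44086 ≈ 3382.84 mg.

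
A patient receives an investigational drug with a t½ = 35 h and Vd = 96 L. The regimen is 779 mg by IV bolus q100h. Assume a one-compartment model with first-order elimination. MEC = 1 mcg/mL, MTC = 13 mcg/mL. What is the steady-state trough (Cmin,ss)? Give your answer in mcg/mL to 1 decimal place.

1.3 mcg/mL

τ/t½ = 100/35 ≈ 2.8571, so fraction remaining f = (1/2)^(100/35) ≈ 0.1380.
Single-dose peak C₀ = D/Vd = 779/96 ≈ 8.115 mcg/mL.
Steady-state trough Cmin,ss = C₀·f/(1−f) ≈ 8.115 × 0.1380/0.8620 ≈ 1.299 mcg/mL.
Trough 1.3 mcg/mL vs MEC 1 mcg/mL: adequate.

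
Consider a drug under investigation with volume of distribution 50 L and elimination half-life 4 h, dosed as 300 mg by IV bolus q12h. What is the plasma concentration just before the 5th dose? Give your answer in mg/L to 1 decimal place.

f = (1/2)^(τ/t½) = (1/2)^(12/4) ≈ 0.1250.
C₀ = D/Vd = 300/50 ≈ 6.000 mg/L.
Before the 5th dose, 4 doses have been given. Superposition: Cmin = C₀·(f + f² + … + f^4).
≈ 6.000 × (0.1250 + 0.0156 + 0.0020 + 0.0002) ≈ 6.000 × 0.1428 ≈ 0.857 mg/L.

0.9 mg/L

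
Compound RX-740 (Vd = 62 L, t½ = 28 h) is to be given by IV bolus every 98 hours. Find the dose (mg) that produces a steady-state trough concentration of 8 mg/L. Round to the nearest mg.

τ/t½ = 98/28 ≈ 3.5, so f = (1/2)^(98/28) ≈ 0.088388.
Cmin,ss = (D/Vd)·f/(1−f), so D = Cmin,ss·Vd·(1−f)/f.
D = 8 × 62 × (1−f)/f ≈ 8 × 62 × 10.31375 ≈ 5115.62 mg.

5116 mg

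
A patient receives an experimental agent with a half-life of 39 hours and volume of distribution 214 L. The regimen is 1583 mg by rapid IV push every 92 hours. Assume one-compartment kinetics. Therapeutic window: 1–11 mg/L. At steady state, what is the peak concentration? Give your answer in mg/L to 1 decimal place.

9.2 mg/L

τ/t½ = 92/39 ≈ 2.359, so fraction remaining f = (1/2)^(92/39) ≈ 0.1949.
At steady state, accumulation factor R = 1/(1 − e^(−kτ)) ≈ 1.2421.
Single-dose peak C₀ = D/Vd = 1583/214 ≈ 7.397 mg/L.
Cmax,ss = C₀/(1 − f) ≈ 7.397/0.8051 ≈ 9.188 mg/L.
Peak 9.2 mg/L vs MTC 11 mg/L: below toxic threshold.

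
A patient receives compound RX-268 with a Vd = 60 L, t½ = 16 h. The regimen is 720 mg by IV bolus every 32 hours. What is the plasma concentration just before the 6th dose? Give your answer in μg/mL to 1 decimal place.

f = (1/2)^(τ/t½) = (1/2)^(32/16) ≈ 0.2500.
C₀ = D/Vd = 720/60 ≈ 12.000 μg/mL.
Before the 6th dose, 5 doses have been given. Superposition: Cmin = C₀·(f + f² + … + f^5).
≈ 12.000 × (0.2500 + 0.0625 + 0.0156 + 0.0039 + 0.0010) ≈ 12.000 × 0.3330 ≈ 3.996 μg/mL.

4.0 μg/mL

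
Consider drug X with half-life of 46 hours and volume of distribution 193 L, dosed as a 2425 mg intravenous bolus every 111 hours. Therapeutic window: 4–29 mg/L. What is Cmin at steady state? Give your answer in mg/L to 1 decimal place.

2.9 mg/L

τ/t½ = 111/46 ≈ 2.413, so fraction remaining f = (1/2)^(111/46) ≈ 0.1878.
At steady state, accumulation factor R = 1/(1 − e^(−kτ)) ≈ 1.2312.
Each bolus raises the concentration by D/Vd = 2425/193 ≈ 12.565 mg/L.
Steady-state peak Cmax,ss = C₀·R ≈ 12.565 × 1.2312 ≈ 15.470 mg/L.
Steady-state trough Cmin,ss = Cmax,ss·f ≈ 15.470 × 0.1878 ≈ 2.905 mg/L.
Trough 2.9 mg/L vs MEC 4 mg/L: subtherapeutic.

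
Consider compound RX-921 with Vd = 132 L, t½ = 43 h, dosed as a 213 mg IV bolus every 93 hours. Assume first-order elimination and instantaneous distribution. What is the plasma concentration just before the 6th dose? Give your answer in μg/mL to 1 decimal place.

f = (1/2)^(τ/t½) = (1/2)^(93/43) ≈ 0.2233.
C₀ = D/Vd = 213/132 ≈ 1.614 μg/mL.
Before the 6th dose, 5 doses have been given. Superposition: Cmin = C₀·(f + f² + … + f^5).
≈ 1.614 × (0.2233 + 0.0499 + 0.0111 + 0.0025 + 0.0006) ≈ 1.614 × 0.2874 ≈ 0.464 μg/mL.

0.5 μg/mL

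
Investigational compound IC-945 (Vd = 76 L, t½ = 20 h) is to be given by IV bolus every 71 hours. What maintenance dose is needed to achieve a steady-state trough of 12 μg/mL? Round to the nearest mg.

τ/t½ = 71/20 ≈ 3.55, so f = (1/2)^(71/20) ≈ 0.085378.
Cmin,ss = (D/Vd)·f/(1−f), so D = Cmin,ss·Vd·(1−f)/f.
D = 12 × 76 × (1−f)/f ≈ 12 × 76 × 10.71262 ≈ 9769.91 mg.

9770 mg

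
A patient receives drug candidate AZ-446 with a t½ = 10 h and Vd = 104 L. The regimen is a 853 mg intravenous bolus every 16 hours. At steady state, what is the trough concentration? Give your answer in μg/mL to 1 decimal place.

4.0 μg/mL

τ/t½ = 16/10 ≈ 1.6, so fraction remaining f = (1/2)^(16/10) ≈ 0.3299.
At steady state, accumulation factor R = 1/(1 − e^(−kτ)) ≈ 1.4923.
Each bolus raises the concentration by D/Vd = 853/104 ≈ 8.202 μg/mL.
Cmax,ss = C₀/(1 − f) ≈ 8.202/0.6701 ≈ 12.240 μg/mL.
One interval later, Cmin,ss = Cmax,ss·e^(−kτ) ≈ 12.240 × 0.3299 ≈ 4.038 μg/mL.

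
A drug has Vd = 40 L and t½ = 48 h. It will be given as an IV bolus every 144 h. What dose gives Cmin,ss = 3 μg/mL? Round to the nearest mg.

τ/t½ = 144/48 ≈ 3, so f = (1/2)^(144/48) ≈ 0.125000.
Cmin,ss = (D/Vd)·f/(1−f), so D = Cmin,ss·Vd·(1−f)/f.
D = 3 × 40 × (1−f)/f ≈ 3 × 40 × 7.00000 ≈ 840.00 mg.

840 mg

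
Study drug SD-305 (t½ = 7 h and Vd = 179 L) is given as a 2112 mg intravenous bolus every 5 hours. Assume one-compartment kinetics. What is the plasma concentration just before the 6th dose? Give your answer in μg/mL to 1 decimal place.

16.9 μg/mL

f = (1/2)^(τ/t½) = (1/2)^(5/7) ≈ 0.6095.
C₀ = D/Vd = 2112/179 ≈ 11.799 μg/mL.
Before the 6th dose, 5 doses have been given. Superposition: Cmin = C₀·(f + f² + … + f^5).
≈ 11.799 × (0.6095 + 0.3715 + 0.2264 + 0.1380 + 0.0841) ≈ 11.799 × 1.4295 ≈ 16.867 μg/mL.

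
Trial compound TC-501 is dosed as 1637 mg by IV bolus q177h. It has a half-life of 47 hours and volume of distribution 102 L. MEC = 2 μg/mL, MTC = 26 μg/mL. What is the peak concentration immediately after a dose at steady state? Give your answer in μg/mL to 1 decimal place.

k = ln2/t½ = ln2/47 ≈ 0.014748 h⁻¹; fraction remaining f = e^(−kτ) = e^(−0.014748×177) ≈ 0.0735.
At steady state, accumulation factor R = 1/(1 − e^(−kτ)) ≈ 1.0793.
Single-dose peak C₀ = D/Vd = 1637/102 ≈ 16.049 μg/mL.
Cmax,ss = C₀/(1 − f) ≈ 16.049/0.9265 ≈ 17.322 μg/mL.
Peak 17.3 μg/mL vs MTC 26 μg/mL: below toxic threshold.

17.3 μg/mL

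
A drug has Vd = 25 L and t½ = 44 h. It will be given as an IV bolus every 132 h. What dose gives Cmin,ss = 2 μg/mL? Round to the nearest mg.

350 mg

τ/t½ = 132/44 ≈ 3, so f = (1/2)^(132/44) ≈ 0.125000.
Cmin,ss = (D/Vd)·f/(1−f), so D = Cmin,ss·Vd·(1−f)/f.
D = 2 × 25 × (1−f)/f ≈ 2 × 25 × 7.00000 ≈ 350.00 mg.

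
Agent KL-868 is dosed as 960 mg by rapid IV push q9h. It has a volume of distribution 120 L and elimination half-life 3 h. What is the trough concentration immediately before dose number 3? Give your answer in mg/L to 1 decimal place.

1.1 mg/L

f = (1/2)^(τ/t½) = (1/2)^(9/3) ≈ 0.1250.
C₀ = D/Vd = 960/120 ≈ 8.000 mg/L.
Before the 3rd dose, 2 doses have been given. Superposition: Cmin = C₀·(f + f²).
≈ 8.000 × (0.1250 + 0.0156) ≈ 8.000 × 0.1406 ≈ 1.125 mg/L.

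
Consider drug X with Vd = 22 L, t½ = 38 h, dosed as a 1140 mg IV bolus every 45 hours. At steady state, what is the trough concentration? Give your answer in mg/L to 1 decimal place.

Over one 45-h interval, 45/38 ≈ 1.1842 half-lives elapse, leaving f ≈ 0.4401 of each dose.
Each bolus raises the concentration by D/Vd = 1140/22 ≈ 51.818 mg/L.
Steady-state trough Cmin,ss = C₀·f/(1−f) ≈ 51.818 × 0.4401/0.5599 ≈ 40.731 mg/L.

40.7 mg/L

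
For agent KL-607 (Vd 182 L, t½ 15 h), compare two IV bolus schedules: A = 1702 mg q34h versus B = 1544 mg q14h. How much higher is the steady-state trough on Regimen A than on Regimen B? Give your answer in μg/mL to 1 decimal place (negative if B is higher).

Regimen A: f = (1/2)^(34/15) ≈ 0.2078; Cmin,ss = (1702/182)·f/(1−f) ≈ 2.453 μg/mL.
Regimen B: f = (1/2)^(14/15) ≈ 0.5236; Cmin,ss = (1544/182)·f/(1−f) ≈ 9.324 μg/mL.
Difference ≈ 2.453 − 9.324 ≈ -6.871 μg/mL.

-6.9 μg/mL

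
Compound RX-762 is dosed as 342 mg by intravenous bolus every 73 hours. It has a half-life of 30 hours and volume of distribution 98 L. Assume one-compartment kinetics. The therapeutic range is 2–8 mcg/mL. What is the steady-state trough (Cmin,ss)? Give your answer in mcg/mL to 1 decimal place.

0.8 mcg/mL

k = ln2/t½ = ln2/30 ≈ 0.023105 h⁻¹; fraction remaining f = e^(−kτ) = e^(−0.023105×73) ≈ 0.1851.
Single-dose peak C₀ = D/Vd = 342/98 ≈ 3.490 mcg/mL.
Steady-state trough Cmin,ss = C₀·f/(1−f) ≈ 3.490 × 0.1851/0.8149 ≈ 0.793 mcg/mL.
Trough 0.8 mcg/mL vs MEC 2 mcg/mL: subtherapeutic.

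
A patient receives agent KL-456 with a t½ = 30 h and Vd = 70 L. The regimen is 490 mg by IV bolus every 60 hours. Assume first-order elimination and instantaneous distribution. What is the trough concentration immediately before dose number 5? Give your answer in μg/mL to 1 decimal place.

f = (1/2)^(τ/t½) = (1/2)^(60/30) ≈ 0.2500.
C₀ = D/Vd = 490/70 ≈ 7.000 μg/mL.
Before the 5th dose, 4 doses have been given. Superposition: Cmin = C₀·(f + f² + … + f^4).
≈ 7.000 × (0.2500 + 0.0625 + 0.0156 + 0.0039) ≈ 7.000 × 0.3320 ≈ 2.324 μg/mL.

2.3 μg/mL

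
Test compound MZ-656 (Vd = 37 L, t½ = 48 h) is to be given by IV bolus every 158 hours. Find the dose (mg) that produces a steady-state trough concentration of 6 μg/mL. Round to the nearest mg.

τ/t½ = 158/48 ≈ 3.2917, so f = (1/2)^(158/48) ≈ 0.102120.
Cmin,ss = (D/Vd)·f/(1−f), so D = Cmin,ss·Vd·(1−f)/f.
D = 6 × 37 × (1−f)/f ≈ 6 × 37 × 8.79240 ≈ 1951.91 mg.

1952 mg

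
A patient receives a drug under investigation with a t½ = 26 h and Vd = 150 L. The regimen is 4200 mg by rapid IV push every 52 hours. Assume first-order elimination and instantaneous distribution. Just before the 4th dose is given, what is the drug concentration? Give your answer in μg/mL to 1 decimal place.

9.2 μg/mL

f = (1/2)^(τ/t½) = (1/2)^(52/26) ≈ 0.2500.
C₀ = D/Vd = 4200/150 ≈ 28.000 μg/mL.
Before the 4th dose, 3 doses have been given. Superposition: Cmin = C₀·(f + f² + … + f^3).
≈ 28.000 × (0.2500 + 0.0625 + 0.0156) ≈ 28.000 × 0.3281 ≈ 9.187 μg/mL.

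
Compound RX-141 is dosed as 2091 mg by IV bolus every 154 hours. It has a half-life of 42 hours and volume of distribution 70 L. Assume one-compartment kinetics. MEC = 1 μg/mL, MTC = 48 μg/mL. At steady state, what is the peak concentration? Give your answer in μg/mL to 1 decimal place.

τ/t½ = 154/42 ≈ 3.6667, so fraction remaining f = (1/2)^(154/42) ≈ 0.0787.
Accumulation ratio R = 1/(1 − f) ≈ 1/0.9213 ≈ 1.0854.
Single-dose peak C₀ = D/Vd = 2091/70 ≈ 29.871 μg/mL.
Cmax,ss = C₀/(1 − f) ≈ 29.871/0.9213 ≈ 32.423 μg/mL.
Peak 32.4 μg/mL vs MTC 48 μg/mL: below toxic threshold.

32.4 μg/mL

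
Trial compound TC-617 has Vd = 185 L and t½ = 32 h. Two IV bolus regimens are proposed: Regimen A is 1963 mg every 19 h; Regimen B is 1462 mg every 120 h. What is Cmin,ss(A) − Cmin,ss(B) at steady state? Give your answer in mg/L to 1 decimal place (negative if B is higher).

20.2 mg/L

Regimen A: f = (1/2)^(19/32) ≈ 0.6626; Cmin,ss = (1963/185)·f/(1−f) ≈ 20.838 mg/L.
Regimen B: f = (1/2)^(120/32) ≈ 0.0743; Cmin,ss = (1462/185)·f/(1−f) ≈ 0.634 mg/L.
Difference ≈ 20.838 − 0.634 ≈ 20.204 mg/L.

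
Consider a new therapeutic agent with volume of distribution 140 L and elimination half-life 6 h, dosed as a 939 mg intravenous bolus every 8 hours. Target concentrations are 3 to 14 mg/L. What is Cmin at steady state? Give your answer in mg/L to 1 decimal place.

τ/t½ = 8/6 ≈ 1.3333, so fraction remaining f = (1/2)^(8/6) ≈ 0.3969.
Accumulation ratio R = 1/(1 − f) ≈ 1/0.6031 ≈ 1.6581.
Single-dose peak C₀ = D/Vd = 939/140 ≈ 6.707 mg/L.
Cmax,ss = C₀/(1 − f) ≈ 6.707/0.6031 ≈ 11.121 mg/L.
One interval later, Cmin,ss = Cmax,ss·e^(−kτ) ≈ 11.121 × 0.3969 ≈ 4.414 mg/L.
Trough 4.4 mg/L vs MEC 3 mg/L: adequate.

4.4 mg/L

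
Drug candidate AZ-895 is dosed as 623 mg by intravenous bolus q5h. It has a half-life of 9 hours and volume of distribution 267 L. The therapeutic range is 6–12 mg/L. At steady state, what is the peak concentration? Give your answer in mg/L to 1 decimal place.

7.3 mg/L

τ/t½ = 5/9 ≈ 0.55556, so fraction remaining f = (1/2)^(5/9) ≈ 0.6804.
At steady state, accumulation factor R = 1/(1 − e^(−kτ)) ≈ 3.1289.
Each bolus raises the concentration by D/Vd = 623/267 ≈ 2.333 mg/L.
Steady-state peak Cmax,ss = C₀·R ≈ 2.333 × 3.1289 ≈ 7.300 mg/L.
Peak 7.3 mg/L vs MTC 12 mg/L: below toxic threshold.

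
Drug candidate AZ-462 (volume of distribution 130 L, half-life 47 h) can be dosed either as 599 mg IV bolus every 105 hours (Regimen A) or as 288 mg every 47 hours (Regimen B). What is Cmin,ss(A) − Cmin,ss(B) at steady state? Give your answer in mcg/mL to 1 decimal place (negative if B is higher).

Regimen A: f = (1/2)^(105/47) ≈ 0.2126; Cmin,ss = (599/130)·f/(1−f) ≈ 1.244 mcg/mL.
Regimen B: f = (1/2)^(47/47) ≈ 0.5000; Cmin,ss = (288/130)·f/(1−f) ≈ 2.215 mcg/mL.
Difference ≈ 1.244 − 2.215 ≈ -0.971 mcg/mL.

-1.0 mcg/mL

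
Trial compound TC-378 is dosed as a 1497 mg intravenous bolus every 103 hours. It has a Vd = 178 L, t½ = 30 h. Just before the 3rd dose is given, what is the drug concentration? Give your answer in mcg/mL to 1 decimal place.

f = (1/2)^(τ/t½) = (1/2)^(103/30) ≈ 0.0926.
C₀ = D/Vd = 1497/178 ≈ 8.410 mcg/mL.
Before the 3rd dose, 2 doses have been given. Superposition: Cmin = C₀·(f + f²).
≈ 8.410 × (0.0926 + 0.0086) ≈ 8.410 × 0.1012 ≈ 0.851 mcg/mL.

0.9 mcg/mL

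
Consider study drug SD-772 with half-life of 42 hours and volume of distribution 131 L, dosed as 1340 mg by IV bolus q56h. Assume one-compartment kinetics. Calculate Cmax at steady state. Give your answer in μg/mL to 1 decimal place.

Over one 56-h interval, 56/42 ≈ 1.3333 half-lives elapse, leaving f ≈ 0.3969 of each dose.
At steady state, accumulation factor R = 1/(1 − e^(−kτ)) ≈ 1.6581.
Single-dose peak C₀ = D/Vd = 1340/131 ≈ 10.229 μg/mL.
Steady-state peak Cmax,ss = C₀·R ≈ 10.229 × 1.6581 ≈ 16.961 μg/mL.

17.0 μg/mL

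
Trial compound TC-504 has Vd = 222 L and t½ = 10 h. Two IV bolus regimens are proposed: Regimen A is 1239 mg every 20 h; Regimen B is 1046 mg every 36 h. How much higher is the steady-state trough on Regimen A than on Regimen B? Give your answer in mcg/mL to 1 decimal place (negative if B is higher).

Regimen A: f = (1/2)^(20/10) ≈ 0.2500; Cmin,ss = (1239/222)·f/(1−f) ≈ 1.860 mcg/mL.
Regimen B: f = (1/2)^(36/10) ≈ 0.0825; Cmin,ss = (1046/222)·f/(1−f) ≈ 0.424 mcg/mL.
Difference ≈ 1.860 − 0.424 ≈ 1.436 mcg/mL.

1.4 mcg/mL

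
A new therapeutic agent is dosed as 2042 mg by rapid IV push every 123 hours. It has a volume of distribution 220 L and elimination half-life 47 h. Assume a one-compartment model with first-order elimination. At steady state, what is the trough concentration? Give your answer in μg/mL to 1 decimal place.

k = ln2/t½ = ln2/47 ≈ 0.014748 h⁻¹; fraction remaining f = e^(−kτ) = e^(−0.014748×123) ≈ 0.1630.
Accumulation ratio R = 1/(1 − f) ≈ 1/0.8370 ≈ 1.1947.
Each bolus raises the concentration by D/Vd = 2042/220 ≈ 9.282 μg/mL.
Steady-state peak Cmax,ss = C₀·R ≈ 9.282 × 1.1947 ≈ 11.089 μg/mL.
One interval later, Cmin,ss = Cmax,ss·e^(−kτ) ≈ 11.089 × 0.1630 ≈ 1.808 μg/mL.

1.8 μg/mL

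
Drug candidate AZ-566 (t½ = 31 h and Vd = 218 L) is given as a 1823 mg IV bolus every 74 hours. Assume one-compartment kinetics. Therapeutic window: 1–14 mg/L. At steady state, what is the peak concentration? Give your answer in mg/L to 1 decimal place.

10.3 mg/L

τ/t½ = 74/31 ≈ 2.3871, so fraction remaining f = (1/2)^(74/31) ≈ 0.1912.
Accumulation ratio R = 1/(1 − f) ≈ 1/0.8088 ≈ 1.2364.
Single-dose peak C₀ = D/Vd = 1823/218 ≈ 8.362 mg/L.
Steady-state peak Cmax,ss = C₀·R ≈ 8.362 × 1.2364 ≈ 10.339 mg/L.
Peak 10.3 mg/L vs MTC 14 mg/L: below toxic threshold.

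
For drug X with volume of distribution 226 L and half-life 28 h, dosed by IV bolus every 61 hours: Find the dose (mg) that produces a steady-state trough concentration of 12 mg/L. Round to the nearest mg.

τ/t½ = 61/28 ≈ 2.1786, so f = (1/2)^(61/28) ≈ 0.220894.
Cmin,ss = (D/Vd)·f/(1−f), so D = Cmin,ss·Vd·(1−f)/f.
D = 12 × 226 × (1−f)/f ≈ 12 × 226 × 3.52706 ≈ 9565.39 mg.

9565 mg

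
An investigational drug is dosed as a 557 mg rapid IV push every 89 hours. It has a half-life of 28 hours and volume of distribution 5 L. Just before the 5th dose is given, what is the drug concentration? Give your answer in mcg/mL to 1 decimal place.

13.8 mcg/mL

f = (1/2)^(τ/t½) = (1/2)^(89/28) ≈ 0.1104.
C₀ = D/Vd = 557/5 ≈ 111.400 mcg/mL.
Before the 5th dose, 4 doses have been given. Superposition: Cmin = C₀·(f + f² + … + f^4).
≈ 111.400 × (0.1104 + 0.0122 + 0.0013 + 0.0001) ≈ 111.400 × 0.1240 ≈ 13.814 mcg/mL.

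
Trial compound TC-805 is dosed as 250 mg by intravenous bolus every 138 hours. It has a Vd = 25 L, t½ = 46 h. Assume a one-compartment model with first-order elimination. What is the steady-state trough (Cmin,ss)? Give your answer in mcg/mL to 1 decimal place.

1.4 mcg/mL

The dosing interval is 3 half-lives, so f = 2^(−3) = 0.125.
Accumulation ratio R = 1/(1 − f) = 1/0.875 = 8/7.
Single-dose peak C₀ = D/Vd = 250/25 = 10 mcg/mL.
Steady-state peak Cmax,ss = C₀·R = 10 × 8/7 ≈ 11.429 mcg/mL.
Steady-state trough Cmin,ss = Cmax,ss·f ≈ 11.429 × 0.125 ≈ 1.429 mcg/mL.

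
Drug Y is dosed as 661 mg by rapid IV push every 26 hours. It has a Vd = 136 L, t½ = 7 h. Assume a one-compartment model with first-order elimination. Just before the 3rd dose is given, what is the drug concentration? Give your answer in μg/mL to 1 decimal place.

0.4 μg/mL

f = (1/2)^(τ/t½) = (1/2)^(26/7) ≈ 0.0762.
C₀ = D/Vd = 661/136 ≈ 4.860 μg/mL.
Before the 3rd dose, 2 doses have been given. Superposition: Cmin = C₀·(f + f²).
≈ 4.860 × (0.0762 + 0.0058) ≈ 4.860 × 0.0820 ≈ 0.399 μg/mL.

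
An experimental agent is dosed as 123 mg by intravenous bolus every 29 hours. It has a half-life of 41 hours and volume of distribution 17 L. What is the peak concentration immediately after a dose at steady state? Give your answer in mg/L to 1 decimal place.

18.7 mg/L

Over one 29-h interval, 29/41 ≈ 0.70732 half-lives elapse, leaving f ≈ 0.6125 of each dose.
At steady state, accumulation factor R = 1/(1 − e^(−kτ)) ≈ 2.5806.
Each bolus raises the concentration by D/Vd = 123/17 ≈ 7.235 mg/L.
Steady-state peak Cmax,ss = C₀·R ≈ 7.235 × 2.5806 ≈ 18.671 mg/L.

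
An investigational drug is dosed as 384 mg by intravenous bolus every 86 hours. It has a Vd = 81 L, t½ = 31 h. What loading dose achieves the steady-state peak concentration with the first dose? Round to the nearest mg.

450 mg

f = (1/2)^(86/31) ≈ 0.146179; accumulation ratio R = 1/(1−f) ≈ 1.17121.
Loading dose to hit Cmax,ss on first dose: D_load = D_maint·R ≈ 384 × 1.17121 ≈ 449.74 mg.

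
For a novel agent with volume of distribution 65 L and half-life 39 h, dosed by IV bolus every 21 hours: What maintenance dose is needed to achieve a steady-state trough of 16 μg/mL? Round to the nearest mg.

471 mg

τ/t½ = 21/39 ≈ 0.53846, so f = (1/2)^(21/39) ≈ 0.688505.
Cmin,ss = (D/Vd)·f/(1−f), so D = Cmin,ss·Vd·(1−f)/f.
D = 16 × 65 × (1−f)/f ≈ 16 × 65 × 0.45242 ≈ 470.52 mg.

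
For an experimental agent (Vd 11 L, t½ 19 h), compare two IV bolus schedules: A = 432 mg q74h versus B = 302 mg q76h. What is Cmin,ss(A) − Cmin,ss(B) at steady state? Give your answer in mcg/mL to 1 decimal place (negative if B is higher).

1.0 mcg/mL

Regimen A: f = (1/2)^(74/19) ≈ 0.0672; Cmin,ss = (432/11)·f/(1−f) ≈ 2.829 mcg/mL.
Regimen B: f = (1/2)^(76/19) ≈ 0.0625; Cmin,ss = (302/11)·f/(1−f) ≈ 1.830 mcg/mL.
Difference ≈ 2.829 − 1.830 ≈ 0.999 mcg/mL.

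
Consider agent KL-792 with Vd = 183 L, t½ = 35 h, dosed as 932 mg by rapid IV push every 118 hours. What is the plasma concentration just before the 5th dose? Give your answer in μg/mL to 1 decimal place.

0.5 μg/mL

f = (1/2)^(τ/t½) = (1/2)^(118/35) ≈ 0.0966.
C₀ = D/Vd = 932/183 ≈ 5.093 μg/mL.
Before the 5th dose, 4 doses have been given. Superposition: Cmin = C₀·(f + f² + … + f^4).
≈ 5.093 × (0.0966 + 0.0093 + 0.0009 + 0.0001) ≈ 5.093 × 0.1069 ≈ 0.544 μg/mL.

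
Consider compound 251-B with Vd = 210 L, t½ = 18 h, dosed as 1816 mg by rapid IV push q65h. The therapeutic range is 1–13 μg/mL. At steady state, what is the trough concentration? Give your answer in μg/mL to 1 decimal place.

0.8 μg/mL

τ/t½ = 65/18 ≈ 3.6111, so fraction remaining f = (1/2)^(65/18) ≈ 0.0818.
Accumulation ratio R = 1/(1 − f) ≈ 1/0.9182 ≈ 1.0891.
Each bolus raises the concentration by D/Vd = 1816/210 ≈ 8.648 μg/mL.
Steady-state peak Cmax,ss = C₀·R ≈ 8.648 × 1.0891 ≈ 9.419 μg/mL.
One interval later, Cmin,ss = Cmax,ss·e^(−kτ) ≈ 9.419 × 0.0818 ≈ 0.770 μg/mL.
Trough 0.8 μg/mL vs MEC 1 μg/mL: subtherapeutic.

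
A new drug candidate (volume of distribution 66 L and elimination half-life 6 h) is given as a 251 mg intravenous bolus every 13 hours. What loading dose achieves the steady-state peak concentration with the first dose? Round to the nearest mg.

323 mg

f = (1/2)^(13/6) ≈ 0.222725; accumulation ratio R = 1/(1−f) ≈ 1.28655.
Loading dose to hit Cmax,ss on first dose: D_load = D_maint·R ≈ 251 × 1.28655 ≈ 322.92 mg.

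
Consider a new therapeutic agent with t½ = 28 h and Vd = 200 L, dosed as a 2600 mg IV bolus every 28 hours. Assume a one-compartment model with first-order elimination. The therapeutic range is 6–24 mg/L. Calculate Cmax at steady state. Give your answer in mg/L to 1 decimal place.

26.0 mg/L

τ = 28 h = 1 half-life, so f = (1/2)^1 = 0.5.
Accumulation ratio R = 1/(1 − f) = 1/0.5 = 2/1.
Single-dose peak C₀ = D/Vd = 2600/200 = 13 mg/L.
Steady-state peak Cmax,ss = C₀·R = 13 × 2/1 ≈ 26.000 mg/L.
Peak 26.0 mg/L vs MTC 24 mg/L: exceeds toxic threshold.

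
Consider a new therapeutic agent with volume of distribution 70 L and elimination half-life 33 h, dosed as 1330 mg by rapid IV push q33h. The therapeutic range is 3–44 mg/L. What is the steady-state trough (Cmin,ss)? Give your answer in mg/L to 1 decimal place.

19.0 mg/L

The dosing interval is 1 half-life, so f = 2^(−1) = 0.5.
Accumulation ratio R = 1/(1 − f) = 1/0.5 = 2/1.
Single-dose peak C₀ = D/Vd = 1330/70 = 19 mg/L.
Steady-state peak Cmax,ss = C₀·R = 19 × 2/1 ≈ 38.000 mg/L.
Steady-state trough Cmin,ss = Cmax,ss·f ≈ 38.000 × 0.5 ≈ 19.000 mg/L.
Trough 19.0 mg/L vs MEC 3 mg/L: adequate.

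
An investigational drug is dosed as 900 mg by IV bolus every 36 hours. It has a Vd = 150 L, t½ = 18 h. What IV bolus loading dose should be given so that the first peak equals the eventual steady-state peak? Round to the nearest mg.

1200 mg

f = (1/2)^(36/18) ≈ 0.250000; accumulation ratio R = 1/(1−f) ≈ 1.33333.
Loading dose to hit Cmax,ss on first dose: D_load = D_maint·R ≈ 900 × 1.33333 ≈ 1200.00 mg.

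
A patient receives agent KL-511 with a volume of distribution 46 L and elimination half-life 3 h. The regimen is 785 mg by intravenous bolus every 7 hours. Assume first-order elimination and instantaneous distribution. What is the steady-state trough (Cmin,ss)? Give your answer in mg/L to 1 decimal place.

Over one 7-h interval, 7/3 ≈ 2.3333 half-lives elapse, leaving f ≈ 0.1984 of each dose.
At steady state, accumulation factor R = 1/(1 − e^(−kτ)) ≈ 1.2475.
Single-dose peak C₀ = D/Vd = 785/46 ≈ 17.065 mg/L.
Steady-state peak Cmax,ss = C₀·R ≈ 17.065 × 1.2475 ≈ 21.289 mg/L.
Steady-state trough Cmin,ss = Cmax,ss·f ≈ 21.289 × 0.1984 ≈ 4.224 mg/L.

4.2 mg/L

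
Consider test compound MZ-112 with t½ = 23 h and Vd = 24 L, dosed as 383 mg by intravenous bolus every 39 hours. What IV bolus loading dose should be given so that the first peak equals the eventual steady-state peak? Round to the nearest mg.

f = (1/2)^(39/23) ≈ 0.308715; accumulation ratio R = 1/(1−f) ≈ 1.44658.
Loading dose to hit Cmax,ss on first dose: D_load = D_maint·R ≈ 383 × 1.44658 ≈ 554.04 mg.

554 mg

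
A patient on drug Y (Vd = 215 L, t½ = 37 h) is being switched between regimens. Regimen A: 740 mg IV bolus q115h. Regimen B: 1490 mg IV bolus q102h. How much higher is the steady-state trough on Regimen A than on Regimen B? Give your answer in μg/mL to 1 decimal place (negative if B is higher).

Regimen A: f = (1/2)^(115/37) ≈ 0.1160; Cmin,ss = (740/215)·f/(1−f) ≈ 0.452 μg/mL.
Regimen B: f = (1/2)^(102/37) ≈ 0.1480; Cmin,ss = (1490/215)·f/(1−f) ≈ 1.204 μg/mL.
Difference ≈ 0.452 − 1.204 ≈ -0.752 μg/mL.

-0.8 μg/mL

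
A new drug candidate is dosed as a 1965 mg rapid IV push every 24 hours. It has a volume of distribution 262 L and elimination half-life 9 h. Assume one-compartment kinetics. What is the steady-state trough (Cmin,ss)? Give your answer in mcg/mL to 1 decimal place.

τ/t½ = 24/9 ≈ 2.6667, so fraction remaining f = (1/2)^(24/9) ≈ 0.1575.
Each bolus raises the concentration by D/Vd = 1965/262 ≈ 7.500 mcg/mL.
Steady-state trough Cmin,ss = C₀·f/(1−f) ≈ 7.500 × 0.1575/0.8425 ≈ 1.402 mcg/mL.

1.4 mcg/mL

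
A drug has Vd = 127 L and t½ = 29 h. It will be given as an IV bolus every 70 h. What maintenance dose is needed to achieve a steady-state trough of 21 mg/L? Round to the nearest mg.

τ/t½ = 70/29 ≈ 2.4138, so f = (1/2)^(70/29) ≈ 0.187662.
Cmin,ss = (D/Vd)·f/(1−f), so D = Cmin,ss·Vd·(1−f)/f.
D = 21 × 127 × (1−f)/f ≈ 21 × 127 × 4.32873 ≈ 11544.72 mg.

11545 mg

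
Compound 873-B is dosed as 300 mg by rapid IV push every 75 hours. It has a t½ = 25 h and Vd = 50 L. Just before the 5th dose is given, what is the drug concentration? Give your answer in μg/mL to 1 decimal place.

0.9 μg/mL

f = (1/2)^(τ/t½) = (1/2)^(75/25) ≈ 0.1250.
C₀ = D/Vd = 300/50 ≈ 6.000 μg/mL.
Before the 5th dose, 4 doses have been given. Superposition: Cmin = C₀·(f + f² + … + f^4).
≈ 6.000 × (0.1250 + 0.0156 + 0.0020 + 0.0002) ≈ 6.000 × 0.1428 ≈ 0.857 μg/mL.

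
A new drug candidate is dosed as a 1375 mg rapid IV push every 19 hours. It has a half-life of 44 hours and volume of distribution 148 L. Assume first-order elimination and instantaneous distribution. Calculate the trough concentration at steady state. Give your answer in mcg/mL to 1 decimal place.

26.6 mcg/mL

Over one 19-h interval, 19/44 ≈ 0.43182 half-lives elapse, leaving f ≈ 0.7413 of each dose.
Single-dose peak C₀ = D/Vd = 1375/148 ≈ 9.291 mcg/mL.
Steady-state trough Cmin,ss = C₀·f/(1−f) ≈ 9.291 × 0.7413/0.2587 ≈ 26.623 mcg/mL.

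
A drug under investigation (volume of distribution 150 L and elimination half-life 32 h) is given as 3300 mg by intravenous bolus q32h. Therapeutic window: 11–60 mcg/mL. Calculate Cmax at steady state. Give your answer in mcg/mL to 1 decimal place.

44.0 mcg/mL

The dosing interval is 1 half-life, so f = 2^(−1) = 0.5.
At steady state, R = 1/(1 − 0.5) = 2/1.
Single-dose peak C₀ = D/Vd = 3300/150 = 22 mcg/mL.
Steady-state peak Cmax,ss = C₀·R = 22 × 2/1 ≈ 44.000 mcg/mL.
Peak 44.0 mcg/mL vs MTC 60 mcg/mL: below toxic threshold.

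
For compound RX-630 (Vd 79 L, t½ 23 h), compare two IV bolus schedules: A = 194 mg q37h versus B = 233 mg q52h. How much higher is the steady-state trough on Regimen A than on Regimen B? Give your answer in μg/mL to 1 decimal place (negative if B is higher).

0.4 μg/mL

Regimen A: f = (1/2)^(37/23) ≈ 0.3279; Cmin,ss = (194/79)·f/(1−f) ≈ 1.198 μg/mL.
Regimen B: f = (1/2)^(52/23) ≈ 0.2086; Cmin,ss = (233/79)·f/(1−f) ≈ 0.777 μg/mL.
Difference ≈ 1.198 − 0.777 ≈ 0.421 μg/mL.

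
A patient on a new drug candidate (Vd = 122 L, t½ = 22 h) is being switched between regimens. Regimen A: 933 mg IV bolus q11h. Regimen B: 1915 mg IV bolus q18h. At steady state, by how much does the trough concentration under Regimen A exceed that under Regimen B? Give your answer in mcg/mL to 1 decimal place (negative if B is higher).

-2.1 mcg/mL

Regimen A: f = (1/2)^(11/22) ≈ 0.7071; Cmin,ss = (933/122)·f/(1−f) ≈ 18.462 mcg/mL.
Regimen B: f = (1/2)^(18/22) ≈ 0.5672; Cmin,ss = (1915/122)·f/(1−f) ≈ 20.571 mcg/mL.
Difference ≈ 18.462 − 20.571 ≈ -2.109 mcg/mL.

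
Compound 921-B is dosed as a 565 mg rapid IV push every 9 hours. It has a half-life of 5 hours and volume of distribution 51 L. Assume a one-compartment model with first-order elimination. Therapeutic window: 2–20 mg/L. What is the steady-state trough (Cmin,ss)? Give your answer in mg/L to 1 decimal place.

k = ln2/t½ = ln2/5 ≈ 0.138629 h⁻¹; fraction remaining f = e^(−kτ) = e^(−0.138629×9) ≈ 0.2872.
At steady state, accumulation factor R = 1/(1 − e^(−kτ)) ≈ 1.4029.
Each bolus raises the concentration by D/Vd = 565/51 ≈ 11.078 mg/L.
Cmax,ss = C₀/(1 − f) ≈ 11.078/0.7128 ≈ 15.542 mg/L.
Steady-state trough Cmin,ss = Cmax,ss·f ≈ 15.542 × 0.2872 ≈ 4.464 mg/L.
Trough 4.5 mg/L vs MEC 2 mg/L: adequate.

4.5 mg/L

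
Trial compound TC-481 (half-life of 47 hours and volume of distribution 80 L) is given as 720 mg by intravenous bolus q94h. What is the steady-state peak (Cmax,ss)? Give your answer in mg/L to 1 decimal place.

12.0 mg/L

The dosing interval is 2 half-lives, so f = 2^(−2) = 0.25.
At steady state, R = 1/(1 − 0.25) = 4/3.
Single-dose peak C₀ = D/Vd = 720/80 = 9 mg/L.
Steady-state peak Cmax,ss = C₀·R = 9 × 4/3 ≈ 12.000 mg/L.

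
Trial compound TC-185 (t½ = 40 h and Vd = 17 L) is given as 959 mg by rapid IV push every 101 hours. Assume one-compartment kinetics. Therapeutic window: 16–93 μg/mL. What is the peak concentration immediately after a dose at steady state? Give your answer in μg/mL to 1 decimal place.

68.3 μg/mL

Over one 101-h interval, 101/40 ≈ 2.525 half-lives elapse, leaving f ≈ 0.1737 of each dose.
At steady state, accumulation factor R = 1/(1 − e^(−kτ)) ≈ 1.2102.
Single-dose peak C₀ = D/Vd = 959/17 ≈ 56.412 μg/mL.
Cmax,ss = C₀/(1 − f) ≈ 56.412/0.8263 ≈ 68.271 μg/mL.
Peak 68.3 μg/mL vs MTC 93 μg/mL: below toxic threshold.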